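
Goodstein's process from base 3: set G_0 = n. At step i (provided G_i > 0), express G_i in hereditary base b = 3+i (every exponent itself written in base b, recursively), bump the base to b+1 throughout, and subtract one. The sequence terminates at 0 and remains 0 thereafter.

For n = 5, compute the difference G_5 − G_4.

(0) 5|_3 = 3 + 2 ↦ 4 + 2|_4 = 6 ⇒ 5
(1) 5|_4 = 4 + 1 ↦ 5 + 1|_5 = 6 ⇒ 5
(2) 5|_5 = 5 ↦ 6|_6 = 6 ⇒ 5
(3) 5|_6 = 5 ↦ 5|_7 = 5 ⇒ 4
(4) 4|_7 = 4 ↦ 4|_8 = 4 ⇒ 3

-1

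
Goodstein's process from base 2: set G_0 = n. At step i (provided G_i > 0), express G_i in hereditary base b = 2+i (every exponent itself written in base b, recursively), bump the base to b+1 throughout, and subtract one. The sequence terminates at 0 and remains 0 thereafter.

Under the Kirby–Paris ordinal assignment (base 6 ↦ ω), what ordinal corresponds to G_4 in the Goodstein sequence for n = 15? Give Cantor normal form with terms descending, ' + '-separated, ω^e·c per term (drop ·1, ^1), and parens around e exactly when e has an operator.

ω^(ω + 1) + ω^ω + 1

G_0=15  [base 2] 2^(2 + 1) + 2^2 + 2 + 1  →[2↦3]→  3^(3 + 1) + 3^3 + 3 + 1 = 112  −1 ⇒ G_1=111
G_1=111  [base 3] 3^(3 + 1) + 3^3 + 3  →[3↦4]→  4^(4 + 1) + 4^4 + 4 = 1284  −1 ⇒ G_2=1283
G_2=1283  [base 4] 4^(4 + 1) + 4^4 + 3  →[4↦5]→  5^(5 + 1) + 5^5 + 3 = 18753  −1 ⇒ G_3=18752
G_3=18752  [base 5] 5^(5 + 1) + 5^5 + 2  →[5↦6]→  6^(6 + 1) + 6^6 + 2 = 326594  −1 ⇒ G_4=326593
G_4=326593  [base 6] 6^(6 + 1) + 6^6 + 1  →[6↦7]→  7^(7 + 1) + 7^7 + 1 = 6588345  −1 ⇒ G_5=6588344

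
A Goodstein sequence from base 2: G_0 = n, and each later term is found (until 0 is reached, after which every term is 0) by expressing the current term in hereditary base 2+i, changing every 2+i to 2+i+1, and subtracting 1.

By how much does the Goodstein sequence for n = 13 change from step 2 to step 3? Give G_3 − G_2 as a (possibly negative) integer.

14813

(0) 13|_2 = 2^(2 + 1) + 2^2 + 1 ↦ 3^(3 + 1) + 3^3 + 1|_3 = 109 ⇒ 108
(1) 108|_3 = 3^(3 + 1) + 3^3 ↦ 4^(4 + 1) + 4^4|_4 = 1280 ⇒ 1279
(2) 1279|_4 = 4^(4 + 1) + 3·4^3 + 3·4^2 + 3·4 + 3 ↦ 5^(5 + 1) + 3·5^3 + 3·5^2 + 3·5 + 3|_5 = 16093 ⇒ 16092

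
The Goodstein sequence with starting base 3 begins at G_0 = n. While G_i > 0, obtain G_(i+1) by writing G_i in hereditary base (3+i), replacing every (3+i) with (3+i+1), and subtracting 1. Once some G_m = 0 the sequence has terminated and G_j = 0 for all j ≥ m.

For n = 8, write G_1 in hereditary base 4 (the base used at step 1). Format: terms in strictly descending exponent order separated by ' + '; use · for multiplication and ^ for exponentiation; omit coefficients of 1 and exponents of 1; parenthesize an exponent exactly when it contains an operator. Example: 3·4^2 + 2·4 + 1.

[0] 8 ≡ 2·3 + 2 (base 3). Lift 4: 10. −1: 9.
[1] 9 ≡ 2·4 + 1 (base 4). Lift 5: 11. −1: 10.

2·4 + 1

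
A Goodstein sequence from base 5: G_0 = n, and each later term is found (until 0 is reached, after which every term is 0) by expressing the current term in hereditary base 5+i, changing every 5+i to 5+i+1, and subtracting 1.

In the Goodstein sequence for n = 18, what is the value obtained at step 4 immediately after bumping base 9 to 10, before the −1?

28

(0) 18|_5 = 3·5 + 3 ↦ 3·6 + 3|_6 = 21 ⇒ 20
(1) 20|_6 = 3·6 + 2 ↦ 3·7 + 2|_7 = 23 ⇒ 22
(2) 22|_7 = 3·7 + 1 ↦ 3·8 + 1|_8 = 25 ⇒ 24
(3) 24|_8 = 3·8 ↦ 3·9|_9 = 27 ⇒ 26
(4) 26|_9 = 2·9 + 8 ↦ 2·10 + 8|_10 = 28 ⇒ 27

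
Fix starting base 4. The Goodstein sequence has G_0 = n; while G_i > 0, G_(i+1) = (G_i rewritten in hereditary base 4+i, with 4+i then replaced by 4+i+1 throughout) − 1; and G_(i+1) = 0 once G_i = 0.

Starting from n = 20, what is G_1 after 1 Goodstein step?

G_0 = 20. HB_4(20) = 4^2 + 4. Bump = 30. G_1 = 29.
G_1 = 29. HB_5(29) = 5^2 + 4. Bump = 40. G_2 = 39.

29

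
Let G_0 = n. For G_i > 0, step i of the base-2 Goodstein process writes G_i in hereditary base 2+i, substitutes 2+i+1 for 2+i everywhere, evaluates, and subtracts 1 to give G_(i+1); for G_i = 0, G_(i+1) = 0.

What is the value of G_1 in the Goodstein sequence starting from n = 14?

G_0 = 14. HB_2(14) = 2^(2 + 1) + 2^2 + 2. Bump = 111. G_1 = 110.
G_1 = 110. HB_3(110) = 3^(3 + 1) + 3^3 + 2. Bump = 1282. G_2 = 1281.

110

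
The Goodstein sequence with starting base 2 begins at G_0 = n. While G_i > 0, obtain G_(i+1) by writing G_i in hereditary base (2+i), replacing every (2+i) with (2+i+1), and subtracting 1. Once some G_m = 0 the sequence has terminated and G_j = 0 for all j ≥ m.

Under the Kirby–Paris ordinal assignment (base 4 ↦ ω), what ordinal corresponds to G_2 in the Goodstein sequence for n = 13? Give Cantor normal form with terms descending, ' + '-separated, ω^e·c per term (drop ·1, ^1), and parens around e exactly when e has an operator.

ω^(ω + 1) + ω^3·3 + ω^2·3 + ω·3 + 3

(0) 13|_2 = 2^(2 + 1) + 2^2 + 1 ↦ 3^(3 + 1) + 3^3 + 1|_3 = 109 ⇒ 108
(1) 108|_3 = 3^(3 + 1) + 3^3 ↦ 4^(4 + 1) + 4^4|_4 = 1280 ⇒ 1279
(2) 1279|_4 = 4^(4 + 1) + 3·4^3 + 3·4^2 + 3·4 + 3 ↦ 5^(5 + 1) + 3·5^3 + 3·5^2 + 3·5 + 3|_5 = 16093 ⇒ 16092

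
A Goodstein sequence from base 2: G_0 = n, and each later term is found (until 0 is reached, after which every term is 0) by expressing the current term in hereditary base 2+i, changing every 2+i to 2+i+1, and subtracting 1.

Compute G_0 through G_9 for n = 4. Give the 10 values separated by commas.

4, 26, 41, 60, 83, 109, 139, 173, 211, 253

[0] 4 ≡ 2^2 (base 2). Lift 3: 27. −1: 26.
[1] 26 ≡ 2·3^2 + 2·3 + 2 (base 3). Lift 4: 42. −1: 41.
[2] 41 ≡ 2·4^2 + 2·4 + 1 (base 4). Lift 5: 61. −1: 60.
[3] 60 ≡ 2·5^2 + 2·5 (base 5). Lift 6: 84. −1: 83.
[4] 83 ≡ 2·6^2 + 6 + 5 (base 6). Lift 7: 110. −1: 109.
[5] 109 ≡ 2·7^2 + 7 + 4 (base 7). Lift 8: 140. −1: 139.
[6] 139 ≡ 2·8^2 + 8 + 3 (base 8). Lift 9: 174. −1: 173.
[7] 173 ≡ 2·9^2 + 9 + 2 (base 9). Lift 10: 212. −1: 211.
[8] 211 ≡ 2·10^2 + 10 + 1 (base 10). Lift 11: 254. −1: 253.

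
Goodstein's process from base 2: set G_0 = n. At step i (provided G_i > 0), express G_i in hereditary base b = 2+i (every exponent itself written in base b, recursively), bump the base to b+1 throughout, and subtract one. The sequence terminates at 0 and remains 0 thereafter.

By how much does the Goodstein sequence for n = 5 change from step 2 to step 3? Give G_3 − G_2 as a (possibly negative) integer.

212

5 —HB2→ 2^2 + 1 —bump→ 3^3 + 1 = 28 —(−1)→ 27
27 —HB3→ 3^3 —bump→ 4^4 = 256 —(−1)→ 255
255 —HB4→ 3·4^3 + 3·4^2 + 3·4 + 3 —bump→ 3·5^3 + 3·5^2 + 3·5 + 3 = 468 —(−1)→ 467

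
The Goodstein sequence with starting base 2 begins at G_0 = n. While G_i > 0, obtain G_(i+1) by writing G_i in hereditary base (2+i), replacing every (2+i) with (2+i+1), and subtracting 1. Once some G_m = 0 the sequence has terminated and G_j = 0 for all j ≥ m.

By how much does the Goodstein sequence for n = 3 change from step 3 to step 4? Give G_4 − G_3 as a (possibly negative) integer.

-1

3 —HB2→ 2 + 1 —bump→ 3 + 1 = 4 —(−1)→ 3
3 —HB3→ 3 —bump→ 4 = 4 —(−1)→ 3
3 —HB4→ 3 —bump→ 3 = 3 —(−1)→ 2
2 —HB5→ 2 —bump→ 2 = 2 —(−1)→ 1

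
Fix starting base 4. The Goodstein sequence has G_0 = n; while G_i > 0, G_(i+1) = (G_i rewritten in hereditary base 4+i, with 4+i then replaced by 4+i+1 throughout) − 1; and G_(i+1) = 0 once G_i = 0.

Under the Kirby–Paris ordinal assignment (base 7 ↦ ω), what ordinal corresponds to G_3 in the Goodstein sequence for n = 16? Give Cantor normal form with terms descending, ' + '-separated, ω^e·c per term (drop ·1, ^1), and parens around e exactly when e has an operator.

ω·4 + 2

(0) 16|_4 = 4^2 ↦ 5^2|_5 = 25 ⇒ 24
(1) 24|_5 = 4·5 + 4 ↦ 4·6 + 4|_6 = 28 ⇒ 27
(2) 27|_6 = 4·6 + 3 ↦ 4·7 + 3|_7 = 31 ⇒ 30
(3) 30|_7 = 4·7 + 2 ↦ 4·8 + 2|_8 = 34 ⇒ 33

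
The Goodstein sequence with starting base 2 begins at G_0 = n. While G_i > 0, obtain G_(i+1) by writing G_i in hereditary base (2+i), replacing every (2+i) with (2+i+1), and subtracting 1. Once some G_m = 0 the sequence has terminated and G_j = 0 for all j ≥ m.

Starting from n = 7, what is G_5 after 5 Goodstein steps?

823543

base 2: 7 = 2^2 + 2 + 1; at 3: 3^3 + 3 + 1 = 31; next = 30
base 3: 30 = 3^3 + 3; at 4: 4^4 + 4 = 260; next = 259
base 4: 259 = 4^4 + 3; at 5: 5^5 + 3 = 3128; next = 3127
base 5: 3127 = 5^5 + 2; at 6: 6^6 + 2 = 46658; next = 46657
base 6: 46657 = 6^6 + 1; at 7: 7^7 + 1 = 823544; next = 823543
base 7: 823543 = 7^7; at 8: 8^8 = 16777216; next = 16777215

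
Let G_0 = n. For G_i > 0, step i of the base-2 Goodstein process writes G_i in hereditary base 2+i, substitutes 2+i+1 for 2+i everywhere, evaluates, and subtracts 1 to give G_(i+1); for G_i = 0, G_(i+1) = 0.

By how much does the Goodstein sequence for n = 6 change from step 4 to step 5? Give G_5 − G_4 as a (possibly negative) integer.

G_0 = 6. HB_2(6) = 2^2 + 2. Bump = 30. G_1 = 29.
G_1 = 29. HB_3(29) = 3^3 + 2. Bump = 258. G_2 = 257.
G_2 = 257. HB_4(257) = 4^4 + 1. Bump = 3126. G_3 = 3125.
G_3 = 3125. HB_5(3125) = 5^5. Bump = 46656. G_4 = 46655.
G_4 = 46655. HB_6(46655) = 5·6^5 + 5·6^4 + 5·6^3 + 5·6^2 + 5·6 + 5. Bump = 98040. G_5 = 98039.

51384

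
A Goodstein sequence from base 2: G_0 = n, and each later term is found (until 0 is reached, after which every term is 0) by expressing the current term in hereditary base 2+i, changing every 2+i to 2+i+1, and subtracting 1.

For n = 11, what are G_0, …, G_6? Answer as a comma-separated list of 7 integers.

(0) 11|_2 = 2^(2 + 1) + 2 + 1 ↦ 3^(3 + 1) + 3 + 1|_3 = 85 ⇒ 84
(1) 84|_3 = 3^(3 + 1) + 3 ↦ 4^(4 + 1) + 4|_4 = 1028 ⇒ 1027
(2) 1027|_4 = 4^(4 + 1) + 3 ↦ 5^(5 + 1) + 3|_5 = 15628 ⇒ 15627
(3) 15627|_5 = 5^(5 + 1) + 2 ↦ 6^(6 + 1) + 2|_6 = 279938 ⇒ 279937
(4) 279937|_6 = 6^(6 + 1) + 1 ↦ 7^(7 + 1) + 1|_7 = 5764802 ⇒ 5764801
(5) 5764801|_7 = 7^(7 + 1) ↦ 8^(8 + 1)|_8 = 134217728 ⇒ 134217727

11, 84, 1027, 15627, 279937, 5764801, 134217727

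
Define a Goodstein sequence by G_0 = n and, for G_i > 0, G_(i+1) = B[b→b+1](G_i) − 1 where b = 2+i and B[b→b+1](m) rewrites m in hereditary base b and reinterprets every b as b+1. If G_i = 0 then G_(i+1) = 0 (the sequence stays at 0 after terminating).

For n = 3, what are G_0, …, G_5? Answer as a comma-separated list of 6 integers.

i=0: 3 = 2 + 1 (b=2); 2→3: 3 + 1 = 4; 4−1 = 3
i=1: 3 = 3 (b=3); 3→4: 4 = 4; 4−1 = 3
i=2: 3 = 3 (b=4); 4→5: 3 = 3; 3−1 = 2
i=3: 2 = 2 (b=5); 5→6: 2 = 2; 2−1 = 1
i=4: 1 = 1 (b=6); 6→7: 1 = 1; 1−1 = 0

3, 3, 3, 2, 1, 0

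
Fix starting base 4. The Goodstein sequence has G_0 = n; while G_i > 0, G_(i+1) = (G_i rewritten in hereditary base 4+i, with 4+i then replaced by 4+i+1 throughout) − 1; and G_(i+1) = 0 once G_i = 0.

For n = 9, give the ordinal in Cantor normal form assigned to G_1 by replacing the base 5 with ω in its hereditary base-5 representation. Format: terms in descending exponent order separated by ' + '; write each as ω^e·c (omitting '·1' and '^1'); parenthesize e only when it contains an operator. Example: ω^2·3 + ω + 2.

ω·2

9 —HB4→ 2·4 + 1 —bump→ 2·5 + 1 = 11 —(−1)→ 10
10 —HB5→ 2·5 —bump→ 2·6 = 12 —(−1)→ 11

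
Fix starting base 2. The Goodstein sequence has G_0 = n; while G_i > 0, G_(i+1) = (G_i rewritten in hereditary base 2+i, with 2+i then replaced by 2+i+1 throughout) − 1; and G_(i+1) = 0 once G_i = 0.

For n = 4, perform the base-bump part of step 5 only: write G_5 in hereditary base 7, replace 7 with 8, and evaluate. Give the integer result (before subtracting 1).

140

i=0: 4 = 2^2 (b=2); 2→3: 3^3 = 27; 27−1 = 26
i=1: 26 = 2·3^2 + 2·3 + 2 (b=3); 3→4: 2·4^2 + 2·4 + 2 = 42; 42−1 = 41
i=2: 41 = 2·4^2 + 2·4 + 1 (b=4); 4→5: 2·5^2 + 2·5 + 1 = 61; 61−1 = 60
i=3: 60 = 2·5^2 + 2·5 (b=5); 5→6: 2·6^2 + 2·6 = 84; 84−1 = 83
i=4: 83 = 2·6^2 + 6 + 5 (b=6); 6→7: 2·7^2 + 7 + 5 = 110; 110−1 = 109
i=5: 109 = 2·7^2 + 7 + 4 (b=7); 7→8: 2·8^2 + 8 + 4 = 140; 140−1 = 139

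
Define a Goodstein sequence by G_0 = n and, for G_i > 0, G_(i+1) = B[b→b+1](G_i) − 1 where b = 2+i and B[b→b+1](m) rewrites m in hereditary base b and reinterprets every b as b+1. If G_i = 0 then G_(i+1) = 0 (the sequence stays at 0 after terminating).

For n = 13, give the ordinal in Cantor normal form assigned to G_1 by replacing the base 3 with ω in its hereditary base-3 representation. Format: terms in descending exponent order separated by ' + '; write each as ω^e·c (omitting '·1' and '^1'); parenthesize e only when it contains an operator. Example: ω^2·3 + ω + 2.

[0] 13 ≡ 2^(2 + 1) + 2^2 + 1 (base 2). Lift 3: 109. −1: 108.
[1] 108 ≡ 3^(3 + 1) + 3^3 (base 3). Lift 4: 1280. −1: 1279.

ω^(ω + 1) + ω^ω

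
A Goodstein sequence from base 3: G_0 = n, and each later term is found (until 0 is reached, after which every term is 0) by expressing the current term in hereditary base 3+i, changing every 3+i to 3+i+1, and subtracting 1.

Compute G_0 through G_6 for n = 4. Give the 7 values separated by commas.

4, 4, 4, 3, 2, 1, 0

4 —HB3→ 3 + 1 —bump→ 4 + 1 = 5 —(−1)→ 4
4 —HB4→ 4 —bump→ 5 = 5 —(−1)→ 4
4 —HB5→ 4 —bump→ 4 = 4 —(−1)→ 3
3 —HB6→ 3 —bump→ 3 = 3 —(−1)→ 2
2 —HB7→ 2 —bump→ 2 = 2 —(−1)→ 1
1 —HB8→ 1 —bump→ 1 = 1 —(−1)→ 0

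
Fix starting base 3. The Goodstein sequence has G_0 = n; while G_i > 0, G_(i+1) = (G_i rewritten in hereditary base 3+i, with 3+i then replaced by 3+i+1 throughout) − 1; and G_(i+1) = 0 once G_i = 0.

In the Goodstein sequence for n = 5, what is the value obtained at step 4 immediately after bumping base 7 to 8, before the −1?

step 0: 5 = 3 + 2; sub 4 for 3: 4 + 2; = 6; G_1 = 6−1 = 5
step 1: 5 = 4 + 1; sub 5 for 4: 5 + 1; = 6; G_2 = 6−1 = 5
step 2: 5 = 5; sub 6 for 5: 6; = 6; G_3 = 6−1 = 5
step 3: 5 = 5; sub 7 for 6: 5; = 5; G_4 = 5−1 = 4
step 4: 4 = 4; sub 8 for 7: 4; = 4; G_5 = 4−1 = 3

4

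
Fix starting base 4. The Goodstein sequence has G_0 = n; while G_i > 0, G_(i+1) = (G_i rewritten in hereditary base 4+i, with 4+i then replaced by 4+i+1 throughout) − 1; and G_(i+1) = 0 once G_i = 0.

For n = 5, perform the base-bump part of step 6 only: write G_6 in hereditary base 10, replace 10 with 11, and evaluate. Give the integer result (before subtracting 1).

1

G_0=5  [base 4] 4 + 1  →[4↦5]→  5 + 1 = 6  −1 ⇒ G_1=5
G_1=5  [base 5] 5  →[5↦6]→  6 = 6  −1 ⇒ G_2=5
G_2=5  [base 6] 5  →[6↦7]→  5 = 5  −1 ⇒ G_3=4
G_3=4  [base 7] 4  →[7↦8]→  4 = 4  −1 ⇒ G_4=3
G_4=3  [base 8] 3  →[8↦9]→  3 = 3  −1 ⇒ G_5=2
G_5=2  [base 9] 2  →[9↦10]→  2 = 2  −1 ⇒ G_6=1
G_6=1  [base 10] 1  →[10↦11]→  1 = 1  −1 ⇒ G_7=0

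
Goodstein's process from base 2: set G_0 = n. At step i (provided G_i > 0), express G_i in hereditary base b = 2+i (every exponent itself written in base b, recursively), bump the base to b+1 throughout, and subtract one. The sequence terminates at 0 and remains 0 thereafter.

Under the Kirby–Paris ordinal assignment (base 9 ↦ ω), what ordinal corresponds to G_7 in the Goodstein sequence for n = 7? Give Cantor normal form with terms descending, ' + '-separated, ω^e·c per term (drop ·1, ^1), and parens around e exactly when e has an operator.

ω^7·7 + ω^6·7 + ω^5·7 + ω^4·7 + ω^3·7 + ω^2·7 + ω·7 + 6

i=0: 7 = 2^2 + 2 + 1 (b=2); 2→3: 3^3 + 3 + 1 = 31; 31−1 = 30
i=1: 30 = 3^3 + 3 (b=3); 3→4: 4^4 + 4 = 260; 260−1 = 259
i=2: 259 = 4^4 + 3 (b=4); 4→5: 5^5 + 3 = 3128; 3128−1 = 3127
i=3: 3127 = 5^5 + 2 (b=5); 5→6: 6^6 + 2 = 46658; 46658−1 = 46657
i=4: 46657 = 6^6 + 1 (b=6); 6→7: 7^7 + 1 = 823544; 823544−1 = 823543
i=5: 823543 = 7^7 (b=7); 7→8: 8^8 = 16777216; 16777216−1 = 16777215
i=6: 16777215 = 7·8^7 + 7·8^6 + 7·8^5 + 7·8^4 + 7·8^3 + 7·8^2 + 7·8 + 7 (b=8); 8→9: 7·9^7 + 7·9^6 + 7·9^5 + 7·9^4 + 7·9^3 + 7·9^2 + 7·9 + 7 = 37665880; 37665880−1 = 37665879
i=7: 37665879 = 7·9^7 + 7·9^6 + 7·9^5 + 7·9^4 + 7·9^3 + 7·9^2 + 7·9 + 6 (b=9); 9→10: 7·10^7 + 7·10^6 + 7·10^5 + 7·10^4 + 7·10^3 + 7·10^2 + 7·10 + 6 = 77777776; 77777776−1 = 77777775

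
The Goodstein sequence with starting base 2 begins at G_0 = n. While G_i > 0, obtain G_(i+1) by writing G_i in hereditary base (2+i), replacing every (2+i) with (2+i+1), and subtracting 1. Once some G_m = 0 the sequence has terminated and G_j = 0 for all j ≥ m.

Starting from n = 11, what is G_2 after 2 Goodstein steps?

1027

base 2: 11 = 2^(2 + 1) + 2 + 1; at 3: 3^(3 + 1) + 3 + 1 = 85; next = 84
base 3: 84 = 3^(3 + 1) + 3; at 4: 4^(4 + 1) + 4 = 1028; next = 1027
base 4: 1027 = 4^(4 + 1) + 3; at 5: 5^(5 + 1) + 3 = 15628; next = 15627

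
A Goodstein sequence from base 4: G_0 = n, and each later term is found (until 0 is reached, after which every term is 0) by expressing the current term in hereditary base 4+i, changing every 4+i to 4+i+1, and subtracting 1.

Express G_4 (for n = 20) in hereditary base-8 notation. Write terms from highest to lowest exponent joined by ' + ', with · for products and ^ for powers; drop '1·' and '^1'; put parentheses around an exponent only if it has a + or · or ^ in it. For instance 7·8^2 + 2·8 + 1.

G_0 = 20. HB_4(20) = 4^2 + 4. Bump = 30. G_1 = 29.
G_1 = 29. HB_5(29) = 5^2 + 4. Bump = 40. G_2 = 39.
G_2 = 39. HB_6(39) = 6^2 + 3. Bump = 52. G_3 = 51.
G_3 = 51. HB_7(51) = 7^2 + 2. Bump = 66. G_4 = 65.

8^2 + 1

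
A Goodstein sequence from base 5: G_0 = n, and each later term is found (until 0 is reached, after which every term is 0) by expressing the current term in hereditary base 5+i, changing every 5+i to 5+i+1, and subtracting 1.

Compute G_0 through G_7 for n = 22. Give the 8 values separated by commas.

22, 25, 28, 31, 33, 35, 37, 39

22 —HB5→ 4·5 + 2 —bump→ 4·6 + 2 = 26 —(−1)→ 25
25 —HB6→ 4·6 + 1 —bump→ 4·7 + 1 = 29 —(−1)→ 28
28 —HB7→ 4·7 —bump→ 4·8 = 32 —(−1)→ 31
31 —HB8→ 3·8 + 7 —bump→ 3·9 + 7 = 34 —(−1)→ 33
33 —HB9→ 3·9 + 6 —bump→ 3·10 + 6 = 36 —(−1)→ 35
35 —HB10→ 3·10 + 5 —bump→ 3·11 + 5 = 38 —(−1)→ 37
37 —HB11→ 3·11 + 4 —bump→ 3·12 + 4 = 40 —(−1)→ 39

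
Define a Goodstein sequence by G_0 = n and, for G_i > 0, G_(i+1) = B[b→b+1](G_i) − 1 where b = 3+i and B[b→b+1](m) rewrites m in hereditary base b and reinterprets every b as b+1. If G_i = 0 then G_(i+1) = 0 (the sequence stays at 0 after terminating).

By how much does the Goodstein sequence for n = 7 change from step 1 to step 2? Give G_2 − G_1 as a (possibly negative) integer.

1

G_0 = 7. HB_3(7) = 2·3 + 1. Bump = 9. G_1 = 8.
G_1 = 8. HB_4(8) = 2·4. Bump = 10. G_2 = 9.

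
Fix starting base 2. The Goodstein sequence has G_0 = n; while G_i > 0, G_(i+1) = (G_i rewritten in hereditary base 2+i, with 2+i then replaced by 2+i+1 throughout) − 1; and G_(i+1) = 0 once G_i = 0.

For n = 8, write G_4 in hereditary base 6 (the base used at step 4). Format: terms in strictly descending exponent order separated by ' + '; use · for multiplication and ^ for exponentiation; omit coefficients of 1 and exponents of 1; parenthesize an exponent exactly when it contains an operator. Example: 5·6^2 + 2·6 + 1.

G_0 = 8. HB_2(8) = 2^(2 + 1). Bump = 81. G_1 = 80.
G_1 = 80. HB_3(80) = 2·3^3 + 2·3^2 + 2·3 + 2. Bump = 554. G_2 = 553.
G_2 = 553. HB_4(553) = 2·4^4 + 2·4^2 + 2·4 + 1. Bump = 6311. G_3 = 6310.
G_3 = 6310. HB_5(6310) = 2·5^5 + 2·5^2 + 2·5. Bump = 93396. G_4 = 93395.
G_4 = 93395. HB_6(93395) = 2·6^6 + 2·6^2 + 6 + 5. Bump = 1647196. G_5 = 1647195.

2·6^6 + 2·6^2 + 6 + 5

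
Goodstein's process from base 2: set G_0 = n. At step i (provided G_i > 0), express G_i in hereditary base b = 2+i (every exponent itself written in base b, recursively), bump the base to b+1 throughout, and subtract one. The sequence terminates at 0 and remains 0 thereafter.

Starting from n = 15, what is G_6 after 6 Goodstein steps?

step 0: 15 = 2^(2 + 1) + 2^2 + 2 + 1; sub 3 for 2: 3^(3 + 1) + 3^3 + 3 + 1; = 112; G_1 = 112−1 = 111
step 1: 111 = 3^(3 + 1) + 3^3 + 3; sub 4 for 3: 4^(4 + 1) + 4^4 + 4; = 1284; G_2 = 1284−1 = 1283
step 2: 1283 = 4^(4 + 1) + 4^4 + 3; sub 5 for 4: 5^(5 + 1) + 5^5 + 3; = 18753; G_3 = 18753−1 = 18752
step 3: 18752 = 5^(5 + 1) + 5^5 + 2; sub 6 for 5: 6^(6 + 1) + 6^6 + 2; = 326594; G_4 = 326594−1 = 326593
step 4: 326593 = 6^(6 + 1) + 6^6 + 1; sub 7 for 6: 7^(7 + 1) + 7^7 + 1; = 6588345; G_5 = 6588345−1 = 6588344
step 5: 6588344 = 7^(7 + 1) + 7^7; sub 8 for 7: 8^(8 + 1) + 8^8; = 150994944; G_6 = 150994944−1 = 150994943

150994943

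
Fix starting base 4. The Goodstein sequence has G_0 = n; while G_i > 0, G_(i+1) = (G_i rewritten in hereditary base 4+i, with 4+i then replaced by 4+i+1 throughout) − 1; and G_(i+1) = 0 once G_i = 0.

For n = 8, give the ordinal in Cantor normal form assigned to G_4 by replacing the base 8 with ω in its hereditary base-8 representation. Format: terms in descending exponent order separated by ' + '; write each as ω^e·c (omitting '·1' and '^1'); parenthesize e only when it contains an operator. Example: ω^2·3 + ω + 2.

G_0=8  [base 4] 2·4  →[4↦5]→  2·5 = 10  −1 ⇒ G_1=9
G_1=9  [base 5] 5 + 4  →[5↦6]→  6 + 4 = 10  −1 ⇒ G_2=9
G_2=9  [base 6] 6 + 3  →[6↦7]→  7 + 3 = 10  −1 ⇒ G_3=9
G_3=9  [base 7] 7 + 2  →[7↦8]→  8 + 2 = 10  −1 ⇒ G_4=9

ω + 1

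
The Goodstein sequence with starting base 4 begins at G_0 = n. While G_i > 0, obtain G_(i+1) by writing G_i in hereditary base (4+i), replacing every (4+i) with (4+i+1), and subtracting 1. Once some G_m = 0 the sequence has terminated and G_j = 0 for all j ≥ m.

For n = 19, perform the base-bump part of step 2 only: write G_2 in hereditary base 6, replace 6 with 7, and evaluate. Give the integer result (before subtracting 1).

50

base 4: 19 = 4^2 + 3; at 5: 5^2 + 3 = 28; next = 27
base 5: 27 = 5^2 + 2; at 6: 6^2 + 2 = 38; next = 37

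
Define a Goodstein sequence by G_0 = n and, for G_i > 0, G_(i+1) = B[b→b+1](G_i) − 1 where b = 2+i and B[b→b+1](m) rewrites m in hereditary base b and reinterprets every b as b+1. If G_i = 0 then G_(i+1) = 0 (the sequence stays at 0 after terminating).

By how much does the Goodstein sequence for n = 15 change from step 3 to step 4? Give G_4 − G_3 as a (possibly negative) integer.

step 0: 15 = 2^(2 + 1) + 2^2 + 2 + 1; sub 3 for 2: 3^(3 + 1) + 3^3 + 3 + 1; = 112; G_1 = 112−1 = 111
step 1: 111 = 3^(3 + 1) + 3^3 + 3; sub 4 for 3: 4^(4 + 1) + 4^4 + 4; = 1284; G_2 = 1284−1 = 1283
step 2: 1283 = 4^(4 + 1) + 4^4 + 3; sub 5 for 4: 5^(5 + 1) + 5^5 + 3; = 18753; G_3 = 18753−1 = 18752
step 3: 18752 = 5^(5 + 1) + 5^5 + 2; sub 6 for 5: 6^(6 + 1) + 6^6 + 2; = 326594; G_4 = 326594−1 = 326593

307841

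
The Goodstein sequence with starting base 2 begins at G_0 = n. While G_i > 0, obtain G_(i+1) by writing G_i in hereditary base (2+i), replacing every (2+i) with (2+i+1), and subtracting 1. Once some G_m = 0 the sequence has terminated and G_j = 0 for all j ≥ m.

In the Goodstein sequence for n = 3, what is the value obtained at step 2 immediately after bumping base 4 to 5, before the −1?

3

3 —HB2→ 2 + 1 —bump→ 3 + 1 = 4 —(−1)→ 3
3 —HB3→ 3 —bump→ 4 = 4 —(−1)→ 3
3 —HB4→ 3 —bump→ 3 = 3 —(−1)→ 2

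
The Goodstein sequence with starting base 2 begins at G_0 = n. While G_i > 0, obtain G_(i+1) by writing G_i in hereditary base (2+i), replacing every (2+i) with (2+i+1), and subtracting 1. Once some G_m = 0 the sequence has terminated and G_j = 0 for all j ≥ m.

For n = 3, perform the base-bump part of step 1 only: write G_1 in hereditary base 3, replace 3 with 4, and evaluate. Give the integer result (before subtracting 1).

4

3 —HB2→ 2 + 1 —bump→ 3 + 1 = 4 —(−1)→ 3
3 —HB3→ 3 —bump→ 4 = 4 —(−1)→ 3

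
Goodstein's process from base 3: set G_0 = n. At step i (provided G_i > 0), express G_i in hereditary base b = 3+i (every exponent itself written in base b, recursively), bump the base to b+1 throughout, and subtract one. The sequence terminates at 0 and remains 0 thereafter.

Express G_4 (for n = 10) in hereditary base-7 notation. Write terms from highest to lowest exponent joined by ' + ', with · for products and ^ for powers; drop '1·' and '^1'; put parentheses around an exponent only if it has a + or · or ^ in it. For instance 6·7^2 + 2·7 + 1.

4·7 + 2

G_0=10  [base 3] 3^2 + 1  →[3↦4]→  4^2 + 1 = 17  −1 ⇒ G_1=16
G_1=16  [base 4] 4^2  →[4↦5]→  5^2 = 25  −1 ⇒ G_2=24
G_2=24  [base 5] 4·5 + 4  →[5↦6]→  4·6 + 4 = 28  −1 ⇒ G_3=27
G_3=27  [base 6] 4·6 + 3  →[6↦7]→  4·7 + 3 = 31  −1 ⇒ G_4=30
G_4=30  [base 7] 4·7 + 2  →[7↦8]→  4·8 + 2 = 34  −1 ⇒ G_5=33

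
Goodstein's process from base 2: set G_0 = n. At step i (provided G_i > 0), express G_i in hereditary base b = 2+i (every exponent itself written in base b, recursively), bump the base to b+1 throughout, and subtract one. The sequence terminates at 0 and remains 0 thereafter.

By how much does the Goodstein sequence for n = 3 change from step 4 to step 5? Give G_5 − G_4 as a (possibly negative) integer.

-1

base 2: 3 = 2 + 1; at 3: 3 + 1 = 4; next = 3
base 3: 3 = 3; at 4: 4 = 4; next = 3
base 4: 3 = 3; at 5: 3 = 3; next = 2
base 5: 2 = 2; at 6: 2 = 2; next = 1
base 6: 1 = 1; at 7: 1 = 1; next = 0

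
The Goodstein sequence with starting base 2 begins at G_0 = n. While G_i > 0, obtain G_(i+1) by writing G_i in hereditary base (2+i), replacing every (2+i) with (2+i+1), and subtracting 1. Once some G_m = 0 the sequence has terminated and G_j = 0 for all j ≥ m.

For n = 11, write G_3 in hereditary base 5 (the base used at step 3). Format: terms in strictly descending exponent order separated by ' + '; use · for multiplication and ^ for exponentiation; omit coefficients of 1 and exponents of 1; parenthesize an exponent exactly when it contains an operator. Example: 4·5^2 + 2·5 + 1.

5^(5 + 1) + 2

11 —HB2→ 2^(2 + 1) + 2 + 1 —bump→ 3^(3 + 1) + 3 + 1 = 85 —(−1)→ 84
84 —HB3→ 3^(3 + 1) + 3 —bump→ 4^(4 + 1) + 4 = 1028 —(−1)→ 1027
1027 —HB4→ 4^(4 + 1) + 3 —bump→ 5^(5 + 1) + 3 = 15628 —(−1)→ 15627
15627 —HB5→ 5^(5 + 1) + 2 —bump→ 6^(6 + 1) + 2 = 279938 —(−1)→ 279937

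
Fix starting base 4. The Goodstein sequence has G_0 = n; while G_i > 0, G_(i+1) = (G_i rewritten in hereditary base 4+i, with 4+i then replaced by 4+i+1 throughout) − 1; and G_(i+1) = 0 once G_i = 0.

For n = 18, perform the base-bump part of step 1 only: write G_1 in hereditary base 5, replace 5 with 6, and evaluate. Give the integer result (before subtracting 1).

37

18 —HB4→ 4^2 + 2 —bump→ 5^2 + 2 = 27 —(−1)→ 26
26 —HB5→ 5^2 + 1 —bump→ 6^2 + 1 = 37 —(−1)→ 36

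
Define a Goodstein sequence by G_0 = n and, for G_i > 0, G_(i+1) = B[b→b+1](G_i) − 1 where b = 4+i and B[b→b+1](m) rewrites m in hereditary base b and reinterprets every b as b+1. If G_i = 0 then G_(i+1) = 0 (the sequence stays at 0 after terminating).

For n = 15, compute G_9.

(0) 15|_4 = 3·4 + 3 ↦ 3·5 + 3|_5 = 18 ⇒ 17
(1) 17|_5 = 3·5 + 2 ↦ 3·6 + 2|_6 = 20 ⇒ 19
(2) 19|_6 = 3·6 + 1 ↦ 3·7 + 1|_7 = 22 ⇒ 21
(3) 21|_7 = 3·7 ↦ 3·8|_8 = 24 ⇒ 23
(4) 23|_8 = 2·8 + 7 ↦ 2·9 + 7|_9 = 25 ⇒ 24
(5) 24|_9 = 2·9 + 6 ↦ 2·10 + 6|_10 = 26 ⇒ 25
(6) 25|_10 = 2·10 + 5 ↦ 2·11 + 5|_11 = 27 ⇒ 26
(7) 26|_11 = 2·11 + 4 ↦ 2·12 + 4|_12 = 28 ⇒ 27
(8) 27|_12 = 2·12 + 3 ↦ 2·13 + 3|_13 = 29 ⇒ 28

28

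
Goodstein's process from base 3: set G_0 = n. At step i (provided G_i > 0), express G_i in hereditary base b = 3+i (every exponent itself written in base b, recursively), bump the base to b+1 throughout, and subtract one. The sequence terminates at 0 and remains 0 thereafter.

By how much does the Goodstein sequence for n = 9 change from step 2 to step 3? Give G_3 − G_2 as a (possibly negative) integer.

2

step 0: 9 = 3^2; sub 4 for 3: 4^2; = 16; G_1 = 16−1 = 15
step 1: 15 = 3·4 + 3; sub 5 for 4: 3·5 + 3; = 18; G_2 = 18−1 = 17
step 2: 17 = 3·5 + 2; sub 6 for 5: 3·6 + 2; = 20; G_3 = 20−1 = 19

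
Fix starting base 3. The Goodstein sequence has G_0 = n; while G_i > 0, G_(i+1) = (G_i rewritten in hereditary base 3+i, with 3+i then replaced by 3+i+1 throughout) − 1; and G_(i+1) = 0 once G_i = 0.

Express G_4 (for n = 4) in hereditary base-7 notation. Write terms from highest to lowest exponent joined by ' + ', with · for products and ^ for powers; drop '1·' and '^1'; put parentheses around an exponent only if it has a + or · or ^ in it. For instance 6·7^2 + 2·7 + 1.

2

(0) 4|_3 = 3 + 1 ↦ 4 + 1|_4 = 5 ⇒ 4
(1) 4|_4 = 4 ↦ 5|_5 = 5 ⇒ 4
(2) 4|_5 = 4 ↦ 4|_6 = 4 ⇒ 3
(3) 3|_6 = 3 ↦ 3|_7 = 3 ⇒ 2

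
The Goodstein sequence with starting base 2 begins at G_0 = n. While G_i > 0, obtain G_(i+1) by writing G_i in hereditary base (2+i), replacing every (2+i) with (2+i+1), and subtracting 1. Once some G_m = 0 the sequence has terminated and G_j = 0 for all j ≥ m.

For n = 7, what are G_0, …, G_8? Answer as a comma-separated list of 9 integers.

7, 30, 259, 3127, 46657, 823543, 16777215, 37665879, 77777775

G_0=7  [base 2] 2^2 + 2 + 1  →[2↦3]→  3^3 + 3 + 1 = 31  −1 ⇒ G_1=30
G_1=30  [base 3] 3^3 + 3  →[3↦4]→  4^4 + 4 = 260  −1 ⇒ G_2=259
G_2=259  [base 4] 4^4 + 3  →[4↦5]→  5^5 + 3 = 3128  −1 ⇒ G_3=3127
G_3=3127  [base 5] 5^5 + 2  →[5↦6]→  6^6 + 2 = 46658  −1 ⇒ G_4=46657
G_4=46657  [base 6] 6^6 + 1  →[6↦7]→  7^7 + 1 = 823544  −1 ⇒ G_5=823543
G_5=823543  [base 7] 7^7  →[7↦8]→  8^8 = 16777216  −1 ⇒ G_6=16777215
G_6=16777215  [base 8] 7·8^7 + 7·8^6 + 7·8^5 + 7·8^4 + 7·8^3 + 7·8^2 + 7·8 + 7  →[8↦9]→  7·9^7 + 7·9^6 + 7·9^5 + 7·9^4 + 7·9^3 + 7·9^2 + 7·9 + 7 = 37665880  −1 ⇒ G_7=37665879
G_7=37665879  [base 9] 7·9^7 + 7·9^6 + 7·9^5 + 7·9^4 + 7·9^3 + 7·9^2 + 7·9 + 6  →[9↦10]→  7·10^7 + 7·10^6 + 7·10^5 + 7·10^4 + 7·10^3 + 7·10^2 + 7·10 + 6 = 77777776  −1 ⇒ G_8=77777775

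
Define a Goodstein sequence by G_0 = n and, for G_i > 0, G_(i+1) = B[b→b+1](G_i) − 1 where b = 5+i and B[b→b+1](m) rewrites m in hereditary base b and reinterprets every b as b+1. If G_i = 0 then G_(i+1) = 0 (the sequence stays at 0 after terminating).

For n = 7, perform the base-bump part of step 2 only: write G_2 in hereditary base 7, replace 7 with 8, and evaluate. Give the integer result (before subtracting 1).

8

G_0 = 7. HB_5(7) = 5 + 2. Bump = 8. G_1 = 7.
G_1 = 7. HB_6(7) = 6 + 1. Bump = 8. G_2 = 7.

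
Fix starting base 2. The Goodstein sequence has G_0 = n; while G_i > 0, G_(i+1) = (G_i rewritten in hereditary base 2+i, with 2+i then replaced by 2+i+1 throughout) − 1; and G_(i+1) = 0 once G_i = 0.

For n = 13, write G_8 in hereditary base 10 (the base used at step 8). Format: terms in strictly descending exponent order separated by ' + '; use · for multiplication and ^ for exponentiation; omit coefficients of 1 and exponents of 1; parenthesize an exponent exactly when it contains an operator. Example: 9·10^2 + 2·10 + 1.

(0) 13|_2 = 2^(2 + 1) + 2^2 + 1 ↦ 3^(3 + 1) + 3^3 + 1|_3 = 109 ⇒ 108
(1) 108|_3 = 3^(3 + 1) + 3^3 ↦ 4^(4 + 1) + 4^4|_4 = 1280 ⇒ 1279
(2) 1279|_4 = 4^(4 + 1) + 3·4^3 + 3·4^2 + 3·4 + 3 ↦ 5^(5 + 1) + 3·5^3 + 3·5^2 + 3·5 + 3|_5 = 16093 ⇒ 16092
(3) 16092|_5 = 5^(5 + 1) + 3·5^3 + 3·5^2 + 3·5 + 2 ↦ 6^(6 + 1) + 3·6^3 + 3·6^2 + 3·6 + 2|_6 = 280712 ⇒ 280711
(4) 280711|_6 = 6^(6 + 1) + 3·6^3 + 3·6^2 + 3·6 + 1 ↦ 7^(7 + 1) + 3·7^3 + 3·7^2 + 3·7 + 1|_7 = 5765999 ⇒ 5765998
(5) 5765998|_7 = 7^(7 + 1) + 3·7^3 + 3·7^2 + 3·7 ↦ 8^(8 + 1) + 3·8^3 + 3·8^2 + 3·8|_8 = 134219480 ⇒ 134219479
(6) 134219479|_8 = 8^(8 + 1) + 3·8^3 + 3·8^2 + 2·8 + 7 ↦ 9^(9 + 1) + 3·9^3 + 3·9^2 + 2·9 + 7|_9 = 3486786856 ⇒ 3486786855
(7) 3486786855|_9 = 9^(9 + 1) + 3·9^3 + 3·9^2 + 2·9 + 6 ↦ 10^(10 + 1) + 3·10^3 + 3·10^2 + 2·10 + 6|_10 = 100000003326 ⇒ 100000003325

10^(10 + 1) + 3·10^3 + 3·10^2 + 2·10 + 5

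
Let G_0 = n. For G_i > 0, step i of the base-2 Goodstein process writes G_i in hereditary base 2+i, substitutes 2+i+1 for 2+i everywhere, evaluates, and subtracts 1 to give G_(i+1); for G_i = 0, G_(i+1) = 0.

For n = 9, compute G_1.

G_0 = 9. HB_2(9) = 2^(2 + 1) + 1. Bump = 82. G_1 = 81.
G_1 = 81. HB_3(81) = 3^(3 + 1). Bump = 1024. G_2 = 1023.

81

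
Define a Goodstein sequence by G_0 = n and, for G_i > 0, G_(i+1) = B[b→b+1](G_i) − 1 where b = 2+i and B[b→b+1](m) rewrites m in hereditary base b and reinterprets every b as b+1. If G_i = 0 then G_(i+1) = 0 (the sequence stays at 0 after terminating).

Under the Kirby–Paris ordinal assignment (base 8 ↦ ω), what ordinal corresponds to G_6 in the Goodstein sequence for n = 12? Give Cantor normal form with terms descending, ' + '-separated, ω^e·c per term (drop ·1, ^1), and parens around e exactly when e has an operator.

ω^(ω + 1) + ω^2·2 + ω + 3

G_0 = 12. HB_2(12) = 2^(2 + 1) + 2^2. Bump = 108. G_1 = 107.
G_1 = 107. HB_3(107) = 3^(3 + 1) + 2·3^2 + 2·3 + 2. Bump = 1066. G_2 = 1065.
G_2 = 1065. HB_4(1065) = 4^(4 + 1) + 2·4^2 + 2·4 + 1. Bump = 15686. G_3 = 15685.
G_3 = 15685. HB_5(15685) = 5^(5 + 1) + 2·5^2 + 2·5. Bump = 280020. G_4 = 280019.
G_4 = 280019. HB_6(280019) = 6^(6 + 1) + 2·6^2 + 6 + 5. Bump = 5764911. G_5 = 5764910.
G_5 = 5764910. HB_7(5764910) = 7^(7 + 1) + 2·7^2 + 7 + 4. Bump = 134217868. G_6 = 134217867.
G_6 = 134217867. HB_8(134217867) = 8^(8 + 1) + 2·8^2 + 8 + 3. Bump = 3486784575. G_7 = 3486784574.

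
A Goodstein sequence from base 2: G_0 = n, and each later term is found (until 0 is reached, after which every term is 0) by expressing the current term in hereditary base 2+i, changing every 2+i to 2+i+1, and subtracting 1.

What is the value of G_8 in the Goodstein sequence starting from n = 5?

base 2: 5 = 2^2 + 1; at 3: 3^3 + 1 = 28; next = 27
base 3: 27 = 3^3; at 4: 4^4 = 256; next = 255
base 4: 255 = 3·4^3 + 3·4^2 + 3·4 + 3; at 5: 3·5^3 + 3·5^2 + 3·5 + 3 = 468; next = 467
base 5: 467 = 3·5^3 + 3·5^2 + 3·5 + 2; at 6: 3·6^3 + 3·6^2 + 3·6 + 2 = 776; next = 775
base 6: 775 = 3·6^3 + 3·6^2 + 3·6 + 1; at 7: 3·7^3 + 3·7^2 + 3·7 + 1 = 1198; next = 1197
base 7: 1197 = 3·7^3 + 3·7^2 + 3·7; at 8: 3·8^3 + 3·8^2 + 3·8 = 1752; next = 1751
base 8: 1751 = 3·8^3 + 3·8^2 + 2·8 + 7; at 9: 3·9^3 + 3·9^2 + 2·9 + 7 = 2455; next = 2454
base 9: 2454 = 3·9^3 + 3·9^2 + 2·9 + 6; at 10: 3·10^3 + 3·10^2 + 2·10 + 6 = 3326; next = 3325

3325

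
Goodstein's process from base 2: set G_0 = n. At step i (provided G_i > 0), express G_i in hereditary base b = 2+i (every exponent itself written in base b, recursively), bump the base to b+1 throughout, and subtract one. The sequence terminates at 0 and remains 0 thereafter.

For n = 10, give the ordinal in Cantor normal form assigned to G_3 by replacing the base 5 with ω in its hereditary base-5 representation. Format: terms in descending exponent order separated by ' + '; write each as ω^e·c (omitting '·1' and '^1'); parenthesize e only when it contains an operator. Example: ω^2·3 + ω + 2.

[0] 10 ≡ 2^(2 + 1) + 2 (base 2). Lift 3: 84. −1: 83.
[1] 83 ≡ 3^(3 + 1) + 2 (base 3). Lift 4: 1026. −1: 1025.
[2] 1025 ≡ 4^(4 + 1) + 1 (base 4). Lift 5: 15626. −1: 15625.
[3] 15625 ≡ 5^(5 + 1) (base 5). Lift 6: 279936. −1: 279935.

ω^(ω + 1)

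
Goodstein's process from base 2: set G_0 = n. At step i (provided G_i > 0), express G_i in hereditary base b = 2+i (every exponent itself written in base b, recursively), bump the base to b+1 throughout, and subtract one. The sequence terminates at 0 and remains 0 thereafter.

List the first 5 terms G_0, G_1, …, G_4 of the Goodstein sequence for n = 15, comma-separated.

15, 111, 1283, 18752, 326593

step 0: 15 = 2^(2 + 1) + 2^2 + 2 + 1; sub 3 for 2: 3^(3 + 1) + 3^3 + 3 + 1; = 112; G_1 = 112−1 = 111
step 1: 111 = 3^(3 + 1) + 3^3 + 3; sub 4 for 3: 4^(4 + 1) + 4^4 + 4; = 1284; G_2 = 1284−1 = 1283
step 2: 1283 = 4^(4 + 1) + 4^4 + 3; sub 5 for 4: 5^(5 + 1) + 5^5 + 3; = 18753; G_3 = 18753−1 = 18752
step 3: 18752 = 5^(5 + 1) + 5^5 + 2; sub 6 for 5: 6^(6 + 1) + 6^6 + 2; = 326594; G_4 = 326594−1 = 326593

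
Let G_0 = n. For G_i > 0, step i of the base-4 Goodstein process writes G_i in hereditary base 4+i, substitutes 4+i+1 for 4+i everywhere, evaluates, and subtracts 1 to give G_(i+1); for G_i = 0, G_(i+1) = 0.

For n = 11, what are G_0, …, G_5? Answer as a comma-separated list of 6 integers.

11, 12, 13, 14, 15, 15

(0) 11|_4 = 2·4 + 3 ↦ 2·5 + 3|_5 = 13 ⇒ 12
(1) 12|_5 = 2·5 + 2 ↦ 2·6 + 2|_6 = 14 ⇒ 13
(2) 13|_6 = 2·6 + 1 ↦ 2·7 + 1|_7 = 15 ⇒ 14
(3) 14|_7 = 2·7 ↦ 2·8|_8 = 16 ⇒ 15
(4) 15|_8 = 8 + 7 ↦ 9 + 7|_9 = 16 ⇒ 15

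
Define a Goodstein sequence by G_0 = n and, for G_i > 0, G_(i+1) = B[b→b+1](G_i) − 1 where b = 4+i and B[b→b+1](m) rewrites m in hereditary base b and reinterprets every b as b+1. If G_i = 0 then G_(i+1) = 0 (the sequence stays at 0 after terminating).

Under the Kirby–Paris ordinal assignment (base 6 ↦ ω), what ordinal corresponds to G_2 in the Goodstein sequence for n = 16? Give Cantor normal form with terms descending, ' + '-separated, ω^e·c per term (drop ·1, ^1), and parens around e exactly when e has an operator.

G_0 = 16. HB_4(16) = 4^2. Bump = 25. G_1 = 24.
G_1 = 24. HB_5(24) = 4·5 + 4. Bump = 28. G_2 = 27.
G_2 = 27. HB_6(27) = 4·6 + 3. Bump = 31. G_3 = 30.

ω·4 + 3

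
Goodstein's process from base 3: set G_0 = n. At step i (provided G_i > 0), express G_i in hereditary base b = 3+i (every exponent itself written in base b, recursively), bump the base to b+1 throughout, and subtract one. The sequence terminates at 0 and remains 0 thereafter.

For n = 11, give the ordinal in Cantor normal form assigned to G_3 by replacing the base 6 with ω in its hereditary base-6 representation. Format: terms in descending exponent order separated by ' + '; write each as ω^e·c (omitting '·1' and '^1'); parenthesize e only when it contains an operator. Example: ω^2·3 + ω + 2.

11 —HB3→ 3^2 + 2 —bump→ 4^2 + 2 = 18 —(−1)→ 17
17 —HB4→ 4^2 + 1 —bump→ 5^2 + 1 = 26 —(−1)→ 25
25 —HB5→ 5^2 —bump→ 6^2 = 36 —(−1)→ 35
35 —HB6→ 5·6 + 5 —bump→ 5·7 + 5 = 40 —(−1)→ 39

ω·5 + 5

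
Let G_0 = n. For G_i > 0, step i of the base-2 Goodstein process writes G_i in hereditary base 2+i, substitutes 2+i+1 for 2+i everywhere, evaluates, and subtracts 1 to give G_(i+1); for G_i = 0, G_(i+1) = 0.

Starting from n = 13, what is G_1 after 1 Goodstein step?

108

(0) 13|_2 = 2^(2 + 1) + 2^2 + 1 ↦ 3^(3 + 1) + 3^3 + 1|_3 = 109 ⇒ 108
(1) 108|_3 = 3^(3 + 1) + 3^3 ↦ 4^(4 + 1) + 4^4|_4 = 1280 ⇒ 1279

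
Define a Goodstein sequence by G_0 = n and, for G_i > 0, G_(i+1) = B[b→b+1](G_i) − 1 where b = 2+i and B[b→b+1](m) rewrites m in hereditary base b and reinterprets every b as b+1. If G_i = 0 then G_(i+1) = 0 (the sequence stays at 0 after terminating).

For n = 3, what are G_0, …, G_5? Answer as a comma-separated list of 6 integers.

base 2: 3 = 2 + 1; at 3: 3 + 1 = 4; next = 3
base 3: 3 = 3; at 4: 4 = 4; next = 3
base 4: 3 = 3; at 5: 3 = 3; next = 2
base 5: 2 = 2; at 6: 2 = 2; next = 1
base 6: 1 = 1; at 7: 1 = 1; next = 0

3, 3, 3, 2, 1, 0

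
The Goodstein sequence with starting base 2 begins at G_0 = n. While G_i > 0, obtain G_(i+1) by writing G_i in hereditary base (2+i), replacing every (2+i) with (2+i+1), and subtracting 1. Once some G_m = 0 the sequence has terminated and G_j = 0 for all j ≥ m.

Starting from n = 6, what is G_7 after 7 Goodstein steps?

[0] 6 ≡ 2^2 + 2 (base 2). Lift 3: 30. −1: 29.
[1] 29 ≡ 3^3 + 2 (base 3). Lift 4: 258. −1: 257.
[2] 257 ≡ 4^4 + 1 (base 4). Lift 5: 3126. −1: 3125.
[3] 3125 ≡ 5^5 (base 5). Lift 6: 46656. −1: 46655.
[4] 46655 ≡ 5·6^5 + 5·6^4 + 5·6^3 + 5·6^2 + 5·6 + 5 (base 6). Lift 7: 98040. −1: 98039.
[5] 98039 ≡ 5·7^5 + 5·7^4 + 5·7^3 + 5·7^2 + 5·7 + 4 (base 7). Lift 8: 187244. −1: 187243.
[6] 187243 ≡ 5·8^5 + 5·8^4 + 5·8^3 + 5·8^2 + 5·8 + 3 (base 8). Lift 9: 332148. −1: 332147.

332147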